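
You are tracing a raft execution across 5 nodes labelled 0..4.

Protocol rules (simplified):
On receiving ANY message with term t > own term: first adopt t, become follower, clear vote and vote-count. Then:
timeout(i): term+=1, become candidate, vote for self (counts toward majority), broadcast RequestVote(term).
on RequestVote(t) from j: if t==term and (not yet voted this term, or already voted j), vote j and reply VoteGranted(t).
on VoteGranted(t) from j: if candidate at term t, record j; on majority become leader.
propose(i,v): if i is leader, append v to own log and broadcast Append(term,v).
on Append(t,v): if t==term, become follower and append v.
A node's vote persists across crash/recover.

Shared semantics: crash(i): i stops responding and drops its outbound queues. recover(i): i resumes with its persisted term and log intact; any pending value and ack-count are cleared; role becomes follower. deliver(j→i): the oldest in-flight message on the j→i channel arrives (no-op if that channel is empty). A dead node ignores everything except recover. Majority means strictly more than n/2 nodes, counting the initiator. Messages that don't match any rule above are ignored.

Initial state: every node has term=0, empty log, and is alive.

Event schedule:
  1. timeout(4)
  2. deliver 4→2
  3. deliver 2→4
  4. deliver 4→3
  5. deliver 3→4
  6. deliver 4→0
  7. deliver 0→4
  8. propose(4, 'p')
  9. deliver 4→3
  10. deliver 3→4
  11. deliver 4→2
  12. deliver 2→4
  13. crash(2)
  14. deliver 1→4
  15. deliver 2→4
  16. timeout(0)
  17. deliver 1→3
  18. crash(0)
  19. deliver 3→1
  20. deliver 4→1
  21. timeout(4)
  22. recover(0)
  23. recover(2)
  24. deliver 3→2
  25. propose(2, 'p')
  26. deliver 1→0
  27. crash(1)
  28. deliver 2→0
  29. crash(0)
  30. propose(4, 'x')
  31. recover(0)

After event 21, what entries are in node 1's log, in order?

empty

e1 timeout(4): 4[cand,t=1,-]
e2 deliver 4→2: 2[foll,t=1,-]
e3 deliver 2→4: ·
e4 deliver 4→3: 3[foll,t=1,-]
e5 deliver 3→4: 4[lead,t=1,-]
e6 deliver 4→0: 0[foll,t=1,-]
e7 deliver 0→4: ·
e8 propose(4,'p'): 4[lead,t=1,p]
e9 deliver 4→3: 3[foll,t=1,p]
e10 deliver 3→4: ·
e11 deliver 4→2: 2[foll,t=1,p]
e12 deliver 2→4: ·
e13 crash(2): 2[✗foll,t=1,p]
e14 deliver 1→4: ·
e15 deliver 2→4: ·
e16 timeout(0): 0[cand,t=2,-]
e17 deliver 1→3: ·
e18 crash(0): 0[✗cand,t=2,-]
e19 deliver 3→1: ·
e20 deliver 4→1: 1[foll,t=1,-]
e21 timeout(4): 4[cand,t=2,p]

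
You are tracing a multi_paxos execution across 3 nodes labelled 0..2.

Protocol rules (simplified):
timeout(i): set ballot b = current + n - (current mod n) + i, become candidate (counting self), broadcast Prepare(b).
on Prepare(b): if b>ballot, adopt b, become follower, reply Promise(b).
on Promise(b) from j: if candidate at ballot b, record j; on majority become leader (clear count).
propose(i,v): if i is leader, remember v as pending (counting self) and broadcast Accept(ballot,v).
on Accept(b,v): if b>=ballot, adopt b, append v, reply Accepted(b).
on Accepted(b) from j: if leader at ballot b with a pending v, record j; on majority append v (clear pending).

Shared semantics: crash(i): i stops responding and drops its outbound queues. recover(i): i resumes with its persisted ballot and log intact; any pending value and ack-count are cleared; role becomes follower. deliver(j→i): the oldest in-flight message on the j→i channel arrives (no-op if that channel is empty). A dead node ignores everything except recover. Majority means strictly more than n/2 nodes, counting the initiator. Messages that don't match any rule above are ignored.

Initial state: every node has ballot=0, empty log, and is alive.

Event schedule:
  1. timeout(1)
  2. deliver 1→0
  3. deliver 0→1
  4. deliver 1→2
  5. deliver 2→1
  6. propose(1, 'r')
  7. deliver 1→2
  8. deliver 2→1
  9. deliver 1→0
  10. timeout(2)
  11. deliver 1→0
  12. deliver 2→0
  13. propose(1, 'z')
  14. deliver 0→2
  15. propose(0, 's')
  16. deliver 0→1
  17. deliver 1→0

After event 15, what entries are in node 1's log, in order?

e1 timeout(1): 1[cand,b=4,-]
e2 deliver 1→0: 0[foll,b=4,-]
e3 deliver 0→1: 1[lead,b=4,-]
e4 deliver 1→2: 2[foll,b=4,-]
e5 deliver 2→1: ·
e6 propose(1,'r'): ·
e7 deliver 1→2: 2[foll,b=4,r]
e8 deliver 2→1: 1[lead,b=4,r]
e9 deliver 1→0: 0[foll,b=4,r]
e10 timeout(2): 2[cand,b=8,r]
e11 deliver 1→0: ·
e12 deliver 2→0: 0[foll,b=8,r]
e13 propose(1,'z'): ·
e14 deliver 0→2: 2[lead,b=8,r]
e15 propose(0,'s'): ·

r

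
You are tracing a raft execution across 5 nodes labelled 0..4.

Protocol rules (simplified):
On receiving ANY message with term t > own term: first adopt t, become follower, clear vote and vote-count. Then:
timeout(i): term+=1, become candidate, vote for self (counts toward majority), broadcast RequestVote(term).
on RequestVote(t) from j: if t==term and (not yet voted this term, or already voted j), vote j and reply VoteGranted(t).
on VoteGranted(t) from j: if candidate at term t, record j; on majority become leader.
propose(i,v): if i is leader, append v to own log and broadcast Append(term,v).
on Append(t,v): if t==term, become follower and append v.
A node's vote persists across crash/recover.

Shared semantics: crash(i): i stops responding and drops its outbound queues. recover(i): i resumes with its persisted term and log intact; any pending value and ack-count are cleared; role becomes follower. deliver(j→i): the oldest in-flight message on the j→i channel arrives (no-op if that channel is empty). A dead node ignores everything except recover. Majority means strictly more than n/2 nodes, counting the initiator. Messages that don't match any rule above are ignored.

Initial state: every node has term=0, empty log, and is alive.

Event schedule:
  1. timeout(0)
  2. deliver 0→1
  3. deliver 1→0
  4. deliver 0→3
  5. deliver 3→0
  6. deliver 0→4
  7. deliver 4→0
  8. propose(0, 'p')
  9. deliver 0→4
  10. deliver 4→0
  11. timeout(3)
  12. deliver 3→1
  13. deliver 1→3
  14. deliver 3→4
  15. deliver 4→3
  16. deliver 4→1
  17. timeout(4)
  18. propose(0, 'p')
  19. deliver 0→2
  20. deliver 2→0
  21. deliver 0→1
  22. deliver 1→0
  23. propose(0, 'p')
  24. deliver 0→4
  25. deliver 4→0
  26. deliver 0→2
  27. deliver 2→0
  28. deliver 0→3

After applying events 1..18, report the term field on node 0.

1

after 1 — timeout(0): n0:cand/t1/[-]
after 2 — deliver 0→1: n1:foll/t1/[-]
after 3 — deliver 1→0: ·
after 4 — deliver 0→3: n3:foll/t1/[-]
after 5 — deliver 3→0: n0:lead/t1/[-]
after 6 — deliver 0→4: n4:foll/t1/[-]
after 7 — deliver 4→0: ·
after 8 — propose(0,'p'): n0:lead/t1/[p]
after 9 — deliver 0→4: n4:foll/t1/[p]
after 10 — deliver 4→0: ·
after 11 — timeout(3): n3:cand/t2/[-]
after 12 — deliver 3→1: n1:foll/t2/[-]
after 13 — deliver 1→3: ·
after 14 — deliver 3→4: n4:foll/t2/[p]
after 15 — deliver 4→3: n3:lead/t2/[-]
after 16 — deliver 4→1: ·
after 17 — timeout(4): n4:cand/t3/[p]
after 18 — propose(0,'p'): n0:lead/t1/[p,p]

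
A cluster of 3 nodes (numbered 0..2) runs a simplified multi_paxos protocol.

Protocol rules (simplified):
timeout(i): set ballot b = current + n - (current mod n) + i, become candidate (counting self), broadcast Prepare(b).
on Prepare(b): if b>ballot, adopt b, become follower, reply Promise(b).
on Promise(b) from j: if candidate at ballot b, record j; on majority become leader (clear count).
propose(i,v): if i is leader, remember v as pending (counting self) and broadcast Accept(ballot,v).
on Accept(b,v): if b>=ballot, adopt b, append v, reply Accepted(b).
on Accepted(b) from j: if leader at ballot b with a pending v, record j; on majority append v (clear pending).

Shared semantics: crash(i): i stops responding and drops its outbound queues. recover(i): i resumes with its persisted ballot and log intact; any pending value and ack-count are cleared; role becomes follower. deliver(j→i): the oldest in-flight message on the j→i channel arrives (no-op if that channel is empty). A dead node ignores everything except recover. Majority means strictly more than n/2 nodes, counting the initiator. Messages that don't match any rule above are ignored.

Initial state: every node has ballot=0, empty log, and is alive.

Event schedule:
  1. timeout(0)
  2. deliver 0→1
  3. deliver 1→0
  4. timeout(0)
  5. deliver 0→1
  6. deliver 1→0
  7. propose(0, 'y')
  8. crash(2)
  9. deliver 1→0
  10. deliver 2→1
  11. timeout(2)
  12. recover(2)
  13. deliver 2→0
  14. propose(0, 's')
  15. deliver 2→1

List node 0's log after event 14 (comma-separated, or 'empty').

[1] timeout(0) → N0(cand b3 [-])
[2] deliver 0→1 → N1(foll b3 [-])
[3] deliver 1→0 → N0(lead b3 [-])
[4] timeout(0) → N0(cand b6 [-])
[5] deliver 0→1 → N1(foll b6 [-])
[6] deliver 1→0 → N0(lead b6 [-])
[7] propose(0,'y') → ∅
[8] crash(2) → N2(✗foll b0 [-])
[9] deliver 1→0 → ∅
[10] deliver 2→1 → ∅
[11] timeout(2) → ∅
[12] recover(2) → N2(foll b0 [-])
[13] deliver 2→0 → ∅
[14] propose(0,'s') → ∅

empty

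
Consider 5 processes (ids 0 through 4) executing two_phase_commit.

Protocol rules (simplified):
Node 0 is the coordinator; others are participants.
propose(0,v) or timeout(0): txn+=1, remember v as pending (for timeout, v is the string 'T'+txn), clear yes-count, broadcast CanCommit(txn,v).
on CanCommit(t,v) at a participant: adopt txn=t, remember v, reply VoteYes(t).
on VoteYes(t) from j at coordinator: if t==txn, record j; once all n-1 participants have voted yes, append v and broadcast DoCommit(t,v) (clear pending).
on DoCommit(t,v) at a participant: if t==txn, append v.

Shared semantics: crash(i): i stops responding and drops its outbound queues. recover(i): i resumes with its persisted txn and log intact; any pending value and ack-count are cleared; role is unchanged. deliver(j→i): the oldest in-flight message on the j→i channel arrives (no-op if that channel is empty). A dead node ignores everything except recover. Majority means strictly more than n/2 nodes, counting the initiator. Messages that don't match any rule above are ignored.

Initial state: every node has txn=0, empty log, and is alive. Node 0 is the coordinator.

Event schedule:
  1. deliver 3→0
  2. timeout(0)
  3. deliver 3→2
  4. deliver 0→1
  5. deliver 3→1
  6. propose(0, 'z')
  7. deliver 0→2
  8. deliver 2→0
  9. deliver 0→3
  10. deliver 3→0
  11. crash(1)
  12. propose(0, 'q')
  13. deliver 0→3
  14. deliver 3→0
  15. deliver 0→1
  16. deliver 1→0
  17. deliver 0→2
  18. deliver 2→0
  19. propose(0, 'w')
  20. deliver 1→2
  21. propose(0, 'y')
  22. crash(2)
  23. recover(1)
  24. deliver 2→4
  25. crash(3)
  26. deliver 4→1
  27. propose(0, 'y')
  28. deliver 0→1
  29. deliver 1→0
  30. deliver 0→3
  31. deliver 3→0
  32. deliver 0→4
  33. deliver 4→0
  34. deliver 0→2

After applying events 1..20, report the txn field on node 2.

1. deliver 3→0:  nop
2. timeout(0):  <0:coor t1 ->
3. deliver 3→2:  nop
4. deliver 0→1:  <1:part t1 ->
5. deliver 3→1:  nop
6. propose(0,'z'):  <0:coor t2 ->
7. deliver 0→2:  <2:part t1 ->
8. deliver 2→0:  nop
9. deliver 0→3:  <3:part t1 ->
10. deliver 3→0:  nop
11. crash(1):  <1:✗part t1 ->
12. propose(0,'q'):  <0:coor t3 ->
13. deliver 0→3:  <3:part t2 ->
14. deliver 3→0:  nop
15. deliver 0→1:  nop
16. deliver 1→0:  nop
17. deliver 0→2:  <2:part t2 ->
18. deliver 2→0:  nop
19. propose(0,'w'):  <0:coor t4 ->
20. deliver 1→2:  nop

2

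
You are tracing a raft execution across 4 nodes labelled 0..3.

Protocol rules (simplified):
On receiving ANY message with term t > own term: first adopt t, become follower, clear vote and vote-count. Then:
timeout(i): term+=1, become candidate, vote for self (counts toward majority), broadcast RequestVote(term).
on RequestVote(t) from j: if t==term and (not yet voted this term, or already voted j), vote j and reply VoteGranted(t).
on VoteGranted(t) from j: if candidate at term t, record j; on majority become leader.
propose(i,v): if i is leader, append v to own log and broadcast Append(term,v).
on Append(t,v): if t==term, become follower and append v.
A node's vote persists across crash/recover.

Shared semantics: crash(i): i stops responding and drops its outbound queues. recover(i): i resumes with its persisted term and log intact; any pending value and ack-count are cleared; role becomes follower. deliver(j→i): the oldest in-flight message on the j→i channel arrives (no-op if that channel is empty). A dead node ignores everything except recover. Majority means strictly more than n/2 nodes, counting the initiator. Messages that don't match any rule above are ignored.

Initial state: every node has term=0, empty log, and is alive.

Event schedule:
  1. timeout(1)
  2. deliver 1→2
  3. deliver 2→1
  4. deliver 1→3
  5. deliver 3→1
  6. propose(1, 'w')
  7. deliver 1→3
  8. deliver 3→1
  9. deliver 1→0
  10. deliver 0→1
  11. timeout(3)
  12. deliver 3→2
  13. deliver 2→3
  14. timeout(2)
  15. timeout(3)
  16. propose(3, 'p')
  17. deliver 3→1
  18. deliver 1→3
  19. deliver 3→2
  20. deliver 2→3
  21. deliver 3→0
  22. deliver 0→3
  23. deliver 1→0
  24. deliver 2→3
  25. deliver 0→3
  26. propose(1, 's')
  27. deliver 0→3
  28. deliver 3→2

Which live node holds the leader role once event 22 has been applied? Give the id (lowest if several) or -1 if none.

-1

step 1 timeout(1): 1={cand,t=1,log=-}
step 2 deliver 1→2: 2={foll,t=1,log=-}
step 3 deliver 2→1: —
step 4 deliver 1→3: 3={foll,t=1,log=-}
step 5 deliver 3→1: 1={lead,t=1,log=-}
step 6 propose(1,'w'): 1={lead,t=1,log=w}
step 7 deliver 1→3: 3={foll,t=1,log=w}
step 8 deliver 3→1: —
step 9 deliver 1→0: 0={foll,t=1,log=-}
step 10 deliver 0→1: —
step 11 timeout(3): 3={cand,t=2,log=w}
step 12 deliver 3→2: 2={foll,t=2,log=-}
step 13 deliver 2→3: —
step 14 timeout(2): 2={cand,t=3,log=-}
step 15 timeout(3): 3={cand,t=3,log=w}
step 16 propose(3,'p'): —
step 17 deliver 3→1: 1={foll,t=2,log=w}
step 18 deliver 1→3: —
step 19 deliver 3→2: —
step 20 deliver 2→3: —
step 21 deliver 3→0: 0={foll,t=2,log=-}
step 22 deliver 0→3: —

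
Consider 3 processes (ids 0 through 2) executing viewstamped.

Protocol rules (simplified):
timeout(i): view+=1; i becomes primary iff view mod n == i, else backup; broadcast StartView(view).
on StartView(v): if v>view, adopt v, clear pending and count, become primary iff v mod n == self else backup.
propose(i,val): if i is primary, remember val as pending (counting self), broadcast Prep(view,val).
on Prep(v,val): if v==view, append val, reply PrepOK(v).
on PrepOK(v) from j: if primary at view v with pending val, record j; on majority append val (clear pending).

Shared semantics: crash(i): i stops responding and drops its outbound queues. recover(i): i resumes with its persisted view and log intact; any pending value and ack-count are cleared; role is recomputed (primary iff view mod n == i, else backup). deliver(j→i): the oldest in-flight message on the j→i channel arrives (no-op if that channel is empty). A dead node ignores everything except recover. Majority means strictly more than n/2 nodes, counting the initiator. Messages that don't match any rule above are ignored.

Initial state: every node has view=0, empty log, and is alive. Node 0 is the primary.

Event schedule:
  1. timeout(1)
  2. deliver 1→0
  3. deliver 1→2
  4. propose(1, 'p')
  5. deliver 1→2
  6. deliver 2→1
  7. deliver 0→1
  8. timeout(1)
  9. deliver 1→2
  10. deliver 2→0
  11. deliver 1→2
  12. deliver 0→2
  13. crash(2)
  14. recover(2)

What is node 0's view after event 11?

e1 timeout(1): 1[prim,v=1,-]
e2 deliver 1→0: 0[back,v=1,-]
e3 deliver 1→2: 2[back,v=1,-]
e4 propose(1,'p'): ·
e5 deliver 1→2: 2[back,v=1,p]
e6 deliver 2→1: 1[prim,v=1,p]
e7 deliver 0→1: ·
e8 timeout(1): 1[back,v=2,p]
e9 deliver 1→2: 2[prim,v=2,p]
e10 deliver 2→0: ·
e11 deliver 1→2: ·

1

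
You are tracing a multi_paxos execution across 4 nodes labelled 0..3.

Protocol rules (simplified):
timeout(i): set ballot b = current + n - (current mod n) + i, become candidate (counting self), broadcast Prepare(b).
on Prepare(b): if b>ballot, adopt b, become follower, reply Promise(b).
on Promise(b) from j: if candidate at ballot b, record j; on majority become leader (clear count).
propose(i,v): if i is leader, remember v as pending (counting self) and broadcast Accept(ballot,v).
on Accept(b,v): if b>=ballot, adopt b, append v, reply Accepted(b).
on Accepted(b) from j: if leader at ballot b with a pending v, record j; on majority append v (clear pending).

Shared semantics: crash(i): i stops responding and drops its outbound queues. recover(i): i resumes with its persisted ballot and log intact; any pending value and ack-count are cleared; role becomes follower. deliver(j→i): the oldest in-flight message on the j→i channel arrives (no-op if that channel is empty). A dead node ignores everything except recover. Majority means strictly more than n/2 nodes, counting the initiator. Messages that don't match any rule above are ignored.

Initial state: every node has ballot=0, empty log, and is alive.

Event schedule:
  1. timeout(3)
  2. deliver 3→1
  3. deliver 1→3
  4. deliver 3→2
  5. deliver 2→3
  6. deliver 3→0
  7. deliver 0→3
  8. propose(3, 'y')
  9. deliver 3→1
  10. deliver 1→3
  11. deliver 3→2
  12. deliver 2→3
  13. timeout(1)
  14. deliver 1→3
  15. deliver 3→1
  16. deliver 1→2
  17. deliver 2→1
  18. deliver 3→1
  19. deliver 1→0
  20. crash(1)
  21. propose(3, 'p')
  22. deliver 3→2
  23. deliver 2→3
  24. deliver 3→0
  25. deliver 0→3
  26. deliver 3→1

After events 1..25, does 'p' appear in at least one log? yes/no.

e1 timeout(3): 3[cand,b=7,-]
e2 deliver 3→1: 1[foll,b=7,-]
e3 deliver 1→3: ·
e4 deliver 3→2: 2[foll,b=7,-]
e5 deliver 2→3: 3[lead,b=7,-]
e6 deliver 3→0: 0[foll,b=7,-]
e7 deliver 0→3: ·
e8 propose(3,'y'): ·
e9 deliver 3→1: 1[foll,b=7,y]
e10 deliver 1→3: ·
e11 deliver 3→2: 2[foll,b=7,y]
e12 deliver 2→3: 3[lead,b=7,y]
e13 timeout(1): 1[cand,b=9,y]
e14 deliver 1→3: 3[foll,b=9,y]
e15 deliver 3→1: ·
e16 deliver 1→2: 2[foll,b=9,y]
e17 deliver 2→1: 1[lead,b=9,y]
e18 deliver 3→1: ·
e19 deliver 1→0: 0[foll,b=9,-]
e20 crash(1): 1[✗lead,b=9,y]
e21 propose(3,'p'): ·
e22 deliver 3→2: ·
e23 deliver 2→3: ·
e24 deliver 3→0: ·
e25 deliver 0→3: ·

no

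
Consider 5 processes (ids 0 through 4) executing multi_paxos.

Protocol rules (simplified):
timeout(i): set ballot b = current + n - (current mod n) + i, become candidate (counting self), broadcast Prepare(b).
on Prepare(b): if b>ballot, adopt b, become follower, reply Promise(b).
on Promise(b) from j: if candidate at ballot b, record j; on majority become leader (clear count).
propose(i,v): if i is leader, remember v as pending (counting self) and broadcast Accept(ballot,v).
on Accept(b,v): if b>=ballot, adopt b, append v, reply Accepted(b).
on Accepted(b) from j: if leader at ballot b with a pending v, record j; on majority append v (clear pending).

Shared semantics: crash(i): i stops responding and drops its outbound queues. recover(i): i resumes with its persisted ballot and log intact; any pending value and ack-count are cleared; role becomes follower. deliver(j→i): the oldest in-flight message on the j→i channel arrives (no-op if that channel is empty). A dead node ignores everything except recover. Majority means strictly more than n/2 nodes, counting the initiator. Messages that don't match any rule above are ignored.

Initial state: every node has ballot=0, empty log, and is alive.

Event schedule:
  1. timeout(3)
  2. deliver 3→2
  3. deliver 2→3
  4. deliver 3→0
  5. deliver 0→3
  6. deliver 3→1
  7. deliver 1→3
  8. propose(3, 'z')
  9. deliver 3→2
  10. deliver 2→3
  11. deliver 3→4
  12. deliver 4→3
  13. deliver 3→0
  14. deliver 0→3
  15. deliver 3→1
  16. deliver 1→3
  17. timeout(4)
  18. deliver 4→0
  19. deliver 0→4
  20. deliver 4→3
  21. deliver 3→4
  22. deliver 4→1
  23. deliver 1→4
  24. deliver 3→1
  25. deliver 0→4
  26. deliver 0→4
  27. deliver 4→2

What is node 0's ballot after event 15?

8

1. timeout(3):  <3:cand b8 ->
2. deliver 3→2:  <2:foll b8 ->
3. deliver 2→3:  nop
4. deliver 3→0:  <0:foll b8 ->
5. deliver 0→3:  <3:lead b8 ->
6. deliver 3→1:  <1:foll b8 ->
7. deliver 1→3:  nop
8. propose(3,'z'):  nop
9. deliver 3→2:  <2:foll b8 z>
10. deliver 2→3:  nop
11. deliver 3→4:  <4:foll b8 ->
12. deliver 4→3:  nop
13. deliver 3→0:  <0:foll b8 z>
14. deliver 0→3:  <3:lead b8 z>
15. deliver 3→1:  <1:foll b8 z>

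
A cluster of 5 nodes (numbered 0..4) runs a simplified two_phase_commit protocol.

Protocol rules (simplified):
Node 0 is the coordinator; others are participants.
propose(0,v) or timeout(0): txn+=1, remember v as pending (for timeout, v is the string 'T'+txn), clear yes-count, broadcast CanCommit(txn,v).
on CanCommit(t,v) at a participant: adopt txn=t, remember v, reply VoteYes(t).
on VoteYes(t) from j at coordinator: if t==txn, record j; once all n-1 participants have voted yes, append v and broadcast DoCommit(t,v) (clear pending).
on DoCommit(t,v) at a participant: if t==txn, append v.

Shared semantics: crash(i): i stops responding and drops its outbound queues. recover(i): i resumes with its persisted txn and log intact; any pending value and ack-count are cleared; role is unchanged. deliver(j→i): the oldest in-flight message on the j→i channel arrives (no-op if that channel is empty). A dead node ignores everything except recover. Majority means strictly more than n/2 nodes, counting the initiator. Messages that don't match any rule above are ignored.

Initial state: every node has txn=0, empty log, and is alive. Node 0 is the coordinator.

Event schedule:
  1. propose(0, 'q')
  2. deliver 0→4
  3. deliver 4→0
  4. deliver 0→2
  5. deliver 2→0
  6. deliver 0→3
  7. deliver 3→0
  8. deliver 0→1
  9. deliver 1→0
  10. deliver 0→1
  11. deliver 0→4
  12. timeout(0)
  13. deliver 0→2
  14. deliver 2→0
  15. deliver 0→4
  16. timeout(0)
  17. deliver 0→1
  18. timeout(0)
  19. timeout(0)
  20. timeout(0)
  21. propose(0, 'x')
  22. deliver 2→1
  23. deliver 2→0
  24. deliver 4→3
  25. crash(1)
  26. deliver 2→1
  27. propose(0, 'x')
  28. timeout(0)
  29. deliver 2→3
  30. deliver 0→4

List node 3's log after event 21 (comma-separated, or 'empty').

1. propose(0,'q'):  <0:coor t1 ->
2. deliver 0→4:  <4:part t1 ->
3. deliver 4→0:  nop
4. deliver 0→2:  <2:part t1 ->
5. deliver 2→0:  nop
6. deliver 0→3:  <3:part t1 ->
7. deliver 3→0:  nop
8. deliver 0→1:  <1:part t1 ->
9. deliver 1→0:  <0:coor t1 q>
10. deliver 0→1:  <1:part t1 q>
11. deliver 0→4:  <4:part t1 q>
12. timeout(0):  <0:coor t2 q>
13. deliver 0→2:  <2:part t1 q>
14. deliver 2→0:  nop
15. deliver 0→4:  <4:part t2 q>
16. timeout(0):  <0:coor t3 q>
17. deliver 0→1:  <1:part t2 q>
18. timeout(0):  <0:coor t4 q>
19. timeout(0):  <0:coor t5 q>
20. timeout(0):  <0:coor t6 q>
21. propose(0,'x'):  <0:coor t7 q>

empty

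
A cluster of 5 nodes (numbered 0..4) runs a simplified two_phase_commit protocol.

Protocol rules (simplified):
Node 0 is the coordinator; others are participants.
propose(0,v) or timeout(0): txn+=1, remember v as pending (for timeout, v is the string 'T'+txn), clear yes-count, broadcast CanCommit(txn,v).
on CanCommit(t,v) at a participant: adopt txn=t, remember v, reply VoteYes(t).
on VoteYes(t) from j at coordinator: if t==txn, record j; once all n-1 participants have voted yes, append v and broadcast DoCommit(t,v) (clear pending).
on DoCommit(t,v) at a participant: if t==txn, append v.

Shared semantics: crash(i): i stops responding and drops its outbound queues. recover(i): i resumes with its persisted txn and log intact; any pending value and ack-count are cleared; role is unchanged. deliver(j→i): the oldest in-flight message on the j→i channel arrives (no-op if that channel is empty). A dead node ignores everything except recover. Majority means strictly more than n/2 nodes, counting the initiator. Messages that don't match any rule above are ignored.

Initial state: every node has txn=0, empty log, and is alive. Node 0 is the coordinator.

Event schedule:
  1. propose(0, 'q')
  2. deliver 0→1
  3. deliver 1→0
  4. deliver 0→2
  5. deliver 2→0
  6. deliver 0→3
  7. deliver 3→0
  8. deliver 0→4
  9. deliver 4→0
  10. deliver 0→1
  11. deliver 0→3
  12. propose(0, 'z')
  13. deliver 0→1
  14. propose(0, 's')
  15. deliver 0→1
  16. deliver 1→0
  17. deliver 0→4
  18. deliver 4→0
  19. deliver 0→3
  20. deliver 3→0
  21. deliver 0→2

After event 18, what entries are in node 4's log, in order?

1. propose(0,'q'):  <0:coor t1 ->
2. deliver 0→1:  <1:part t1 ->
3. deliver 1→0:  nop
4. deliver 0→2:  <2:part t1 ->
5. deliver 2→0:  nop
6. deliver 0→3:  <3:part t1 ->
7. deliver 3→0:  nop
8. deliver 0→4:  <4:part t1 ->
9. deliver 4→0:  <0:coor t1 q>
10. deliver 0→1:  <1:part t1 q>
11. deliver 0→3:  <3:part t1 q>
12. propose(0,'z'):  <0:coor t2 q>
13. deliver 0→1:  <1:part t2 q>
14. propose(0,'s'):  <0:coor t3 q>
15. deliver 0→1:  <1:part t3 q>
16. deliver 1→0:  nop
17. deliver 0→4:  <4:part t1 q>
18. deliver 4→0:  nop

q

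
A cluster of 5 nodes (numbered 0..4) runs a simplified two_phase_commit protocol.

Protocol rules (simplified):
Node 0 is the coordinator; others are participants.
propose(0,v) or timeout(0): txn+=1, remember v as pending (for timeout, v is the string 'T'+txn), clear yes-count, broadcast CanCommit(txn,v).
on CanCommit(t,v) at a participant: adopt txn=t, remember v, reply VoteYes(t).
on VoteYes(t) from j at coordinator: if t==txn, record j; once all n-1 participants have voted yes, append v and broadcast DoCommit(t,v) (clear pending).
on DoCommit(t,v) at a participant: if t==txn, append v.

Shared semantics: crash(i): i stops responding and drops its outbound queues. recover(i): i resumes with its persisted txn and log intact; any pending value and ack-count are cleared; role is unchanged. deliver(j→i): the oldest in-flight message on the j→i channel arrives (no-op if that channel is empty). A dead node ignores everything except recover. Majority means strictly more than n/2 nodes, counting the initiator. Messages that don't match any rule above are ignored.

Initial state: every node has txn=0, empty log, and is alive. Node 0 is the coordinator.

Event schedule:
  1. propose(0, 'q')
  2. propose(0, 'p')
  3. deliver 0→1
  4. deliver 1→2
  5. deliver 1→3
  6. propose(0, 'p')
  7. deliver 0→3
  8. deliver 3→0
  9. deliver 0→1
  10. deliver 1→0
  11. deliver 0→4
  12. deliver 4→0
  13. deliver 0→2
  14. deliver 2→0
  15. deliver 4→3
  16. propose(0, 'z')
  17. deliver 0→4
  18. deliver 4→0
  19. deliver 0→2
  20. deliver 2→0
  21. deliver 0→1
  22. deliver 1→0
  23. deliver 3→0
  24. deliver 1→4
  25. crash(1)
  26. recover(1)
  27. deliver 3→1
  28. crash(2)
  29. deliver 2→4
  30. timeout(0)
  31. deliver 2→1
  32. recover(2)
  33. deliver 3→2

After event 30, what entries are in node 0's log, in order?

empty

[1] propose(0,'q') → N0(coor t1 [-])
[2] propose(0,'p') → N0(coor t2 [-])
[3] deliver 0→1 → N1(part t1 [-])
[4] deliver 1→2 → ∅
[5] deliver 1→3 → ∅
[6] propose(0,'p') → N0(coor t3 [-])
[7] deliver 0→3 → N3(part t1 [-])
[8] deliver 3→0 → ∅
[9] deliver 0→1 → N1(part t2 [-])
[10] deliver 1→0 → ∅
[11] deliver 0→4 → N4(part t1 [-])
[12] deliver 4→0 → ∅
[13] deliver 0→2 → N2(part t1 [-])
[14] deliver 2→0 → ∅
[15] deliver 4→3 → ∅
[16] propose(0,'z') → N0(coor t4 [-])
[17] deliver 0→4 → N4(part t2 [-])
[18] deliver 4→0 → ∅
[19] deliver 0→2 → N2(part t2 [-])
[20] deliver 2→0 → ∅
[21] deliver 0→1 → N1(part t3 [-])
[22] deliver 1→0 → ∅
[23] deliver 3→0 → ∅
[24] deliver 1→4 → ∅
[25] crash(1) → N1(✗part t3 [-])
[26] recover(1) → N1(part t3 [-])
[27] deliver 3→1 → ∅
[28] crash(2) → N2(✗part t2 [-])
[29] deliver 2→4 → ∅
[30] timeout(0) → N0(coor t5 [-])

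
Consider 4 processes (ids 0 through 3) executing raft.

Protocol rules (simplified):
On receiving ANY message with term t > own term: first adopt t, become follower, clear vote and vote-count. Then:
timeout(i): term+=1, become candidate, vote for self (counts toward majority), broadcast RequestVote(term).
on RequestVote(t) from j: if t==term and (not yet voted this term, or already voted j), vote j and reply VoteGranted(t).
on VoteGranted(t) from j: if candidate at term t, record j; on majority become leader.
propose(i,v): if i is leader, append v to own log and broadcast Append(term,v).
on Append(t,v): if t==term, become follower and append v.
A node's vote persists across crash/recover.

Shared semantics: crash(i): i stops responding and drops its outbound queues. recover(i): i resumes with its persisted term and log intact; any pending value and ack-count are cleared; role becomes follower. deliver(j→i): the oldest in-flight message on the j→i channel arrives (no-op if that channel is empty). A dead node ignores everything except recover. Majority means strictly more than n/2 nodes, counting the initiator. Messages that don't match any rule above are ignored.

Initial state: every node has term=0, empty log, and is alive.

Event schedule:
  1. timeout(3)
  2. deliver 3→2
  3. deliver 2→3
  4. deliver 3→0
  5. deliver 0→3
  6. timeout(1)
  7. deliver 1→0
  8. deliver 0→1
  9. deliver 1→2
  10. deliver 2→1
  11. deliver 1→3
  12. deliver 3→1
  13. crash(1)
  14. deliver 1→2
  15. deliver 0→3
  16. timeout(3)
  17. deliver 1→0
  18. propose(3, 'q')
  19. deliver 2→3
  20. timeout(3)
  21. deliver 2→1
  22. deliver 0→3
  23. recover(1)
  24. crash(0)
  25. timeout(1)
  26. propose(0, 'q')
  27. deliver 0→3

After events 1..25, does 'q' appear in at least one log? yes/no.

step 1 timeout(3): 3={cand,t=1,log=-}
step 2 deliver 3→2: 2={foll,t=1,log=-}
step 3 deliver 2→3: —
step 4 deliver 3→0: 0={foll,t=1,log=-}
step 5 deliver 0→3: 3={lead,t=1,log=-}
step 6 timeout(1): 1={cand,t=1,log=-}
step 7 deliver 1→0: —
step 8 deliver 0→1: —
step 9 deliver 1→2: —
step 10 deliver 2→1: —
step 11 deliver 1→3: —
step 12 deliver 3→1: —
step 13 crash(1): 1={✗cand,t=1,log=-}
step 14 deliver 1→2: —
step 15 deliver 0→3: —
step 16 timeout(3): 3={cand,t=2,log=-}
step 17 deliver 1→0: —
step 18 propose(3,'q'): —
step 19 deliver 2→3: —
step 20 timeout(3): 3={cand,t=3,log=-}
step 21 deliver 2→1: —
step 22 deliver 0→3: —
step 23 recover(1): 1={foll,t=1,log=-}
step 24 crash(0): 0={✗foll,t=1,log=-}
step 25 timeout(1): 1={cand,t=2,log=-}

no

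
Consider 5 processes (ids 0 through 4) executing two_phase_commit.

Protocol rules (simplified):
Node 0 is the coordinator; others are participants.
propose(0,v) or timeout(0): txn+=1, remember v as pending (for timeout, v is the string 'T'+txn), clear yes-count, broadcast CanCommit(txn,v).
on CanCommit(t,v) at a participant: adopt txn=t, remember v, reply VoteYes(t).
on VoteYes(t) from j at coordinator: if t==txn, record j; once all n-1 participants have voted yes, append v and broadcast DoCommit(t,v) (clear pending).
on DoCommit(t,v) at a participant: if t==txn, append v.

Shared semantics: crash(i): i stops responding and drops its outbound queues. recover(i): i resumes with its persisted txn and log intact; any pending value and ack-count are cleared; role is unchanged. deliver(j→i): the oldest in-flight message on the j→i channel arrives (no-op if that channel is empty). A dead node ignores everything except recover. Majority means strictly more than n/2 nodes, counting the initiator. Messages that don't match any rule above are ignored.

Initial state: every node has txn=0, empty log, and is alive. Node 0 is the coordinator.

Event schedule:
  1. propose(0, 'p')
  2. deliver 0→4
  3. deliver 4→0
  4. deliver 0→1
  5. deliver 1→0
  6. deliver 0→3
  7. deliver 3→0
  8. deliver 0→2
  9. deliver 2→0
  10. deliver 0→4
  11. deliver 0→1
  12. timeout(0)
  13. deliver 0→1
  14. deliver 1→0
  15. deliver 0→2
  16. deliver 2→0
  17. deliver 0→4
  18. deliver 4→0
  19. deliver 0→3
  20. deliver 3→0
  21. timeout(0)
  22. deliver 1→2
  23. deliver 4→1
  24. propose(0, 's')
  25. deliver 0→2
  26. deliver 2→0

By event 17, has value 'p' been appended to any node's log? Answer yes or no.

yes

1. propose(0,'p'):  <0:coor t1 ->
2. deliver 0→4:  <4:part t1 ->
3. deliver 4→0:  nop
4. deliver 0→1:  <1:part t1 ->
5. deliver 1→0:  nop
6. deliver 0→3:  <3:part t1 ->
7. deliver 3→0:  nop
8. deliver 0→2:  <2:part t1 ->
9. deliver 2→0:  <0:coor t1 p>
10. deliver 0→4:  <4:part t1 p>
11. deliver 0→1:  <1:part t1 p>
12. timeout(0):  <0:coor t2 p>
13. deliver 0→1:  <1:part t2 p>
14. deliver 1→0:  nop
15. deliver 0→2:  <2:part t1 p>
16. deliver 2→0:  nop
17. deliver 0→4:  <4:part t2 p>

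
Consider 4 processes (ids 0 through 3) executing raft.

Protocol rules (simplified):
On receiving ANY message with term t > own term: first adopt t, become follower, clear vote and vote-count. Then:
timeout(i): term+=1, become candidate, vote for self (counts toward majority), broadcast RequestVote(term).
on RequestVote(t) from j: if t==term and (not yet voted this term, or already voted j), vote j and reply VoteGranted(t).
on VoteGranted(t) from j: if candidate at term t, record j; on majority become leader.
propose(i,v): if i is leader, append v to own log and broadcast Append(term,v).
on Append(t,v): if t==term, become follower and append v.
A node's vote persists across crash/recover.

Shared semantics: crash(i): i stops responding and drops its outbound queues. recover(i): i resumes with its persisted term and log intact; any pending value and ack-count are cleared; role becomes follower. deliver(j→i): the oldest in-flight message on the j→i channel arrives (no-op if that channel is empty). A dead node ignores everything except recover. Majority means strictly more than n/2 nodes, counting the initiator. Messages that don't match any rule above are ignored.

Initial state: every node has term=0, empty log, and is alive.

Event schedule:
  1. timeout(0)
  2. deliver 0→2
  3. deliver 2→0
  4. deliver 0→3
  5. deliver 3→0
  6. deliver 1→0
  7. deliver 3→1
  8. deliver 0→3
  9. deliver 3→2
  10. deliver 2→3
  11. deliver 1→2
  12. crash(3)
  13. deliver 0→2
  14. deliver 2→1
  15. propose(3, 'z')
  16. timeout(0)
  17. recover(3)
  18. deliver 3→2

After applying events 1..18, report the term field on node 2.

1

after 1 — timeout(0): n0:cand/t1/[-]
after 2 — deliver 0→2: n2:foll/t1/[-]
after 3 — deliver 2→0: ·
after 4 — deliver 0→3: n3:foll/t1/[-]
after 5 — deliver 3→0: n0:lead/t1/[-]
after 6 — deliver 1→0: ·
after 7 — deliver 3→1: ·
after 8 — deliver 0→3: ·
after 9 — deliver 3→2: ·
after 10 — deliver 2→3: ·
after 11 — deliver 1→2: ·
after 12 — crash(3): n3:✗foll/t1/[-]
after 13 — deliver 0→2: ·
after 14 — deliver 2→1: ·
after 15 — propose(3,'z'): ·
after 16 — timeout(0): n0:cand/t2/[-]
after 17 — recover(3): n3:foll/t1/[-]
after 18 — deliver 3→2: ·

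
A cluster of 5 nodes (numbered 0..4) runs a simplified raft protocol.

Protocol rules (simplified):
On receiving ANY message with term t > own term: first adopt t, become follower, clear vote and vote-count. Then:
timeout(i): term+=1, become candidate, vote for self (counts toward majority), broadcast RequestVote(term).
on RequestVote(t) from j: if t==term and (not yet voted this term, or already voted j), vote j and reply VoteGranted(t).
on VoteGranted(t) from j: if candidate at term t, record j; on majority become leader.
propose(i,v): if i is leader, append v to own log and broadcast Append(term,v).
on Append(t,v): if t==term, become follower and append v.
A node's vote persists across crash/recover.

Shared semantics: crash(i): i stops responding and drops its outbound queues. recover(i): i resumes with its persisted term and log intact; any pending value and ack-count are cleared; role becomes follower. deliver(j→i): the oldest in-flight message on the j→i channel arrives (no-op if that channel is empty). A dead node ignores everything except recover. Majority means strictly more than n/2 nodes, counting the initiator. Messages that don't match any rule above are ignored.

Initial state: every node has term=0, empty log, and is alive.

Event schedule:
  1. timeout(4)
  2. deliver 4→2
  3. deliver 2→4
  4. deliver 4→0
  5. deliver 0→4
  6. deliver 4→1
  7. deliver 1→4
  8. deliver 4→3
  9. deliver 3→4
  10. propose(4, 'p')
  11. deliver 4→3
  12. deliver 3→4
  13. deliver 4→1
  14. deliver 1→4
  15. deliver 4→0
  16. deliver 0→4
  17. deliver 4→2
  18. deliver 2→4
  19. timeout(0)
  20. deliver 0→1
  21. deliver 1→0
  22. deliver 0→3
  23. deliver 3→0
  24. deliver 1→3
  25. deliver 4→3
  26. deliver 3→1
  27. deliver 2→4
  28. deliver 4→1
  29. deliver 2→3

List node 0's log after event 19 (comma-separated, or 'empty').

p

step 1 timeout(4): 4={cand,t=1,log=-}
step 2 deliver 4→2: 2={foll,t=1,log=-}
step 3 deliver 2→4: —
step 4 deliver 4→0: 0={foll,t=1,log=-}
step 5 deliver 0→4: 4={lead,t=1,log=-}
step 6 deliver 4→1: 1={foll,t=1,log=-}
step 7 deliver 1→4: —
step 8 deliver 4→3: 3={foll,t=1,log=-}
step 9 deliver 3→4: —
step 10 propose(4,'p'): 4={lead,t=1,log=p}
step 11 deliver 4→3: 3={foll,t=1,log=p}
step 12 deliver 3→4: —
step 13 deliver 4→1: 1={foll,t=1,log=p}
step 14 deliver 1→4: —
step 15 deliver 4→0: 0={foll,t=1,log=p}
step 16 deliver 0→4: —
step 17 deliver 4→2: 2={foll,t=1,log=p}
step 18 deliver 2→4: —
step 19 timeout(0): 0={cand,t=2,log=p}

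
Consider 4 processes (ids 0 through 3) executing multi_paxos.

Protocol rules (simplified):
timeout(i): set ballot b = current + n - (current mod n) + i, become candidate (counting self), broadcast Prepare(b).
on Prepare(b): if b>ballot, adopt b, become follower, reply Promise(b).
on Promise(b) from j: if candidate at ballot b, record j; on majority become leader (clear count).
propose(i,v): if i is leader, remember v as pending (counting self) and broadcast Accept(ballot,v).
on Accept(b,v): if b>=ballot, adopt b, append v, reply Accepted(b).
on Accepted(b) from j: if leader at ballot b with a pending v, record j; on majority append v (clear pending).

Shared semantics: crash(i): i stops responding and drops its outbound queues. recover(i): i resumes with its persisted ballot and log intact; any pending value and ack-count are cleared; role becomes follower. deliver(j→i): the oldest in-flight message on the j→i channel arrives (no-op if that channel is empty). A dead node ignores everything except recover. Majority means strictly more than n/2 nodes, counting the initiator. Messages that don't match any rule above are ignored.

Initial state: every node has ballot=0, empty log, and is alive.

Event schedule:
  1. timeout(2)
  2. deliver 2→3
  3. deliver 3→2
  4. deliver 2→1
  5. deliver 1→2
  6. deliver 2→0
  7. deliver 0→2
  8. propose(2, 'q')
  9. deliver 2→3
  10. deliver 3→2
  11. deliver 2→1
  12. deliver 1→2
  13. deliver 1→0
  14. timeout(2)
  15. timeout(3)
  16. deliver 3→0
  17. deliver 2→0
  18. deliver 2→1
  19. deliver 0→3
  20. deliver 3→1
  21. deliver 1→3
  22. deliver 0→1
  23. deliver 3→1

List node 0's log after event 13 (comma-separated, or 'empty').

1. timeout(2):  <2:cand b6 ->
2. deliver 2→3:  <3:foll b6 ->
3. deliver 3→2:  nop
4. deliver 2→1:  <1:foll b6 ->
5. deliver 1→2:  <2:lead b6 ->
6. deliver 2→0:  <0:foll b6 ->
7. deliver 0→2:  nop
8. propose(2,'q'):  nop
9. deliver 2→3:  <3:foll b6 q>
10. deliver 3→2:  nop
11. deliver 2→1:  <1:foll b6 q>
12. deliver 1→2:  <2:lead b6 q>
13. deliver 1→0:  nop

empty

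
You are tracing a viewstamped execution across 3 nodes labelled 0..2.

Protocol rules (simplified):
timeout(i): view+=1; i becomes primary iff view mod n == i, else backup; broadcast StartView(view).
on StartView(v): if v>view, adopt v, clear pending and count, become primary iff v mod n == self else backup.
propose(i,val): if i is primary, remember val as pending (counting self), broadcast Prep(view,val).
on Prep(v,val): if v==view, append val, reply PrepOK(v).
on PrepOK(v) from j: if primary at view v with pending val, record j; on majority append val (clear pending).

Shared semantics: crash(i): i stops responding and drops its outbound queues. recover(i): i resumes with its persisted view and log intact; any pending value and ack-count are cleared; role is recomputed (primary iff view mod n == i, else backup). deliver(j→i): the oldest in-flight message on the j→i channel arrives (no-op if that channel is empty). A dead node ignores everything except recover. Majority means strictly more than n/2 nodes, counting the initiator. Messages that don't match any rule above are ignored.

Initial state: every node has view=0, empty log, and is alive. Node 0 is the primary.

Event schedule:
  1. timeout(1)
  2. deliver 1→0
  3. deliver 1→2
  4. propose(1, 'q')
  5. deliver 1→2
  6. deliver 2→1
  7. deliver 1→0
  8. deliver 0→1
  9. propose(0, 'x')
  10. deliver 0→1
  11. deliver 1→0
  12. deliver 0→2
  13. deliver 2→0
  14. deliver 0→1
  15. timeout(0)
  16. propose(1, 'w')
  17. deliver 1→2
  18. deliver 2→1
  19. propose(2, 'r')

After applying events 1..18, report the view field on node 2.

1. timeout(1):  <1:prim v1 ->
2. deliver 1→0:  <0:back v1 ->
3. deliver 1→2:  <2:back v1 ->
4. propose(1,'q'):  nop
5. deliver 1→2:  <2:back v1 q>
6. deliver 2→1:  <1:prim v1 q>
7. deliver 1→0:  <0:back v1 q>
8. deliver 0→1:  nop
9. propose(0,'x'):  nop
10. deliver 0→1:  nop
11. deliver 1→0:  nop
12. deliver 0→2:  nop
13. deliver 2→0:  nop
14. deliver 0→1:  nop
15. timeout(0):  <0:back v2 q>
16. propose(1,'w'):  nop
17. deliver 1→2:  <2:back v1 q,w>
18. deliver 2→1:  <1:prim v1 q,w>

1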